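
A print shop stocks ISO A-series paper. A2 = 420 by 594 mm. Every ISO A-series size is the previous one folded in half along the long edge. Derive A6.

A3: ⌊594/2⌋ × 420 = 297 × 420 mm
A4: ⌊420/2⌋ × 297 = 210 × 297 mm
A5: ⌊297/2⌋ × 210 = 148 × 210 mm
A6: ⌊210/2⌋ × 148 = 105 × 148 mm

105 × 148 mm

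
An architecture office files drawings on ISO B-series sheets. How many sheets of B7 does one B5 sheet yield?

4

Each ISO step halves the sheet: 1 × B5 → 2 × B6 → 4 × B7
From B5 to B7 is 2 halving steps: 2^2 = 4.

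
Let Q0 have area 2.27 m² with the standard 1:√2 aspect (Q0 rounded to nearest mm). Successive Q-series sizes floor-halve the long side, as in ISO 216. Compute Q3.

Let Q0's short side be w mm. w · w√2 = 2.27 m² = 2,270,000 mm², so w ≈ 1266.9 mm and w√2 ≈ 1791.7 mm → Q0 = 1267 × 1792 mm.
Q1: ⌊1792/2⌋ × 1267 = 896 × 1267 mm
Q2: ⌊1267/2⌋ × 896 = 633 × 896 mm
Q3: ⌊896/2⌋ × 633 = 448 × 633 mm

448 × 633 mm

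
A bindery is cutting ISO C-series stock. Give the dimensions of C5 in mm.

C0 = 917 × 1297 mm (C0 is the geometric mean of A0 and B0, aspect 1:√2).
C1: ⌊1297/2⌋ × 917 = 648 × 917 mm
C2: ⌊917/2⌋ × 648 = 458 × 648 mm
C3: ⌊648/2⌋ × 458 = 324 × 458 mm
C4: ⌊458/2⌋ × 324 = 229 × 324 mm
C5: ⌊324/2⌋ × 229 = 162 × 229 mm

162 × 229 mm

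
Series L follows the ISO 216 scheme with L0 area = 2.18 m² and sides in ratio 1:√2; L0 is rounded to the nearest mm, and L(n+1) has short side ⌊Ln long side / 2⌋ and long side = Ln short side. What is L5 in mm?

219 × 310 mm

Let L0's short side be w mm. w · w√2 = 2.18 m² = 2,180,000 mm², so w ≈ 1241.6 mm and w√2 ≈ 1755.8 mm → L0 = 1242 × 1756 mm.
L1: ⌊1756/2⌋ × 1242 = 878 × 1242 mm
L2: ⌊1242/2⌋ × 878 = 621 × 878 mm
L3: ⌊878/2⌋ × 621 = 439 × 621 mm
L4: ⌊621/2⌋ × 439 = 310 × 439 mm
L5: ⌊439/2⌋ × 310 = 219 × 310 mm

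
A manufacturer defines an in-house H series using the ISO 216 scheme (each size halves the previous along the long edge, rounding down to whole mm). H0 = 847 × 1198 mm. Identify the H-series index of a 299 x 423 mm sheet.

H0: 847 × 1198 mm
H1: 599 × 847 mm
H2: 423 × 599 mm
H3: 299 × 423 mm
H4: 211 × 299 mm
→ matches H3.

H3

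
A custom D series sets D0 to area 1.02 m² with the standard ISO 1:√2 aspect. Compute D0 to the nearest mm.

Let the short side be w mm. Then w · w√2 = 1.02 m² = 1,020,000 mm².
w² = 1,020,000/√2, so w ≈ 849.3 mm; long side = w√2 ≈ 1201.0 mm.

849 × 1201 mm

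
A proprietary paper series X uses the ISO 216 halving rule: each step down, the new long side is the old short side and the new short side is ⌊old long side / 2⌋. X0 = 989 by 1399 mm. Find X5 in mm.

X1: ⌊1399/2⌋ × 989 = 699 × 989 mm
X2: ⌊989/2⌋ × 699 = 494 × 699 mm
X3: ⌊699/2⌋ × 494 = 349 × 494 mm
X4: ⌊494/2⌋ × 349 = 247 × 349 mm
X5: ⌊349/2⌋ × 247 = 174 × 247 mm

174 × 247 mm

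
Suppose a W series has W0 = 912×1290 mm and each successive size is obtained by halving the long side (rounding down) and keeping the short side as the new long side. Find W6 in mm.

W1: ⌊1290/2⌋ × 912 = 645 × 912 mm
W2: ⌊912/2⌋ × 645 = 456 × 645 mm
W3: ⌊645/2⌋ × 456 = 322 × 456 mm
W4: ⌊456/2⌋ × 322 = 228 × 322 mm
W5: ⌊322/2⌋ × 228 = 161 × 228 mm
W6: ⌊228/2⌋ × 161 = 114 × 161 mm

114 × 161 mm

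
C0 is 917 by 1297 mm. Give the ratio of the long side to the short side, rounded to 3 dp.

1297 / 917 = 1.414
Matches √2 ≈ 1.414 — the ISO 216 defining ratio.

1.414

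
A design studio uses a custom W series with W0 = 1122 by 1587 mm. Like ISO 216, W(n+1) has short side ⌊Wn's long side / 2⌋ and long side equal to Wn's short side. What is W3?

396 × 561 mm

W1: ⌊1587/2⌋ × 1122 = 793 × 1122 mm
W2: ⌊1122/2⌋ × 793 = 561 × 793 mm
W3: ⌊793/2⌋ × 561 = 396 × 561 mm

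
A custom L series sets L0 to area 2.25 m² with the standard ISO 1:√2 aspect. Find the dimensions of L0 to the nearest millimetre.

Let the short side be w mm. Then w · w√2 = 2.25 m² = 2,250,000 mm².
w² = 2,250,000/√2, so w ≈ 1261.3 mm; long side = w√2 ≈ 1783.8 mm.

1261 × 1784 mm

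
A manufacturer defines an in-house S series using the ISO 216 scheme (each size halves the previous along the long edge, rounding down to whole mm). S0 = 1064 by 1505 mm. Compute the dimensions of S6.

133 × 188 mm

S1 = 752 × 1064 mm (from S0 by 1 halving).
S2: ⌊1064/2⌋ × 752 = 532 × 752 mm
S3: ⌊752/2⌋ × 532 = 376 × 532 mm
S4: ⌊532/2⌋ × 376 = 266 × 376 mm
S5: ⌊376/2⌋ × 266 = 188 × 266 mm
S6: ⌊266/2⌋ × 188 = 133 × 188 mm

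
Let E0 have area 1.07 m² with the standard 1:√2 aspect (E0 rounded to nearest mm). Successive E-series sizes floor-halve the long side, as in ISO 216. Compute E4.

Let E0's short side be w mm. w · w√2 = 1.07 m² = 1,070,000 mm², so w ≈ 869.8 mm and w√2 ≈ 1230.1 mm → E0 = 870 × 1230 mm.
E1: ⌊1230/2⌋ × 870 = 615 × 870 mm
E2: ⌊870/2⌋ × 615 = 435 × 615 mm
E3: ⌊615/2⌋ × 435 = 307 × 435 mm
E4: ⌊435/2⌋ × 307 = 217 × 307 mm

217 × 307 mm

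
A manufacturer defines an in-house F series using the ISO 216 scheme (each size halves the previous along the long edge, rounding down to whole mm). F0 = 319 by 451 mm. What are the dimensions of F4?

79 × 112 mm

F1: ⌊451/2⌋ × 319 = 225 × 319 mm
F2: ⌊319/2⌋ × 225 = 159 × 225 mm
F3: ⌊225/2⌋ × 159 = 112 × 159 mm
F4: ⌊159/2⌋ × 112 = 79 × 112 mm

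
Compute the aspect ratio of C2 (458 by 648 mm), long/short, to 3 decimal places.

1.415

648 / 458 = 1.415
Matches √2 ≈ 1.414 — the ISO 216 defining ratio.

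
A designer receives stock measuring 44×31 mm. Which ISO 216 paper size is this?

Aspect ratio 44/31 ≈ 1.419 — close to the ISO √2 ≈ 1.414.
In the B-series (B0 = 1000 × 1414 mm): B10 = 31 × 44 mm.

B10 (31 × 44 mm)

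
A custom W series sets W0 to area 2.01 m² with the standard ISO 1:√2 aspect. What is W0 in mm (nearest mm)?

1192 × 1686 mm

Let the short side be w mm. Then w · w√2 = 2.01 m² = 2,010,000 mm².
w² = 2,010,000/√2, so w ≈ 1192.2 mm; long side = w√2 ≈ 1686.0 mm.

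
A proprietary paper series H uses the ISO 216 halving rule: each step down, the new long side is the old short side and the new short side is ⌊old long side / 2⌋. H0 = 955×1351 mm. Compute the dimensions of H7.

84 × 119 mm

H1 = 675 × 955 mm (from H0 by 1 halving).
H2: ⌊955/2⌋ × 675 = 477 × 675 mm
H3: ⌊675/2⌋ × 477 = 337 × 477 mm
H4: ⌊477/2⌋ × 337 = 238 × 337 mm
H5: ⌊337/2⌋ × 238 = 168 × 238 mm
H6: ⌊238/2⌋ × 168 = 119 × 168 mm
H7: ⌊168/2⌋ × 119 = 84 × 119 mm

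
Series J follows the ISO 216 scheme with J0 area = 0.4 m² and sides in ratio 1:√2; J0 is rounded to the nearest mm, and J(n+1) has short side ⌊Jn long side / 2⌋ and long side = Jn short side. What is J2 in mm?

266 × 376 mm

Let J0's short side be w mm. w · w√2 = 0.4 m² = 400,000 mm², so w ≈ 531.8 mm and w√2 ≈ 752.1 mm → J0 = 532 × 752 mm.
J1: ⌊752/2⌋ × 532 = 376 × 532 mm
J2: ⌊532/2⌋ × 376 = 266 × 376 mm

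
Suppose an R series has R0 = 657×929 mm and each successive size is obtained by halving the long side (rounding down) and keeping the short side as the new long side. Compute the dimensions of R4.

R1: ⌊929/2⌋ × 657 = 464 × 657 mm
R2: ⌊657/2⌋ × 464 = 328 × 464 mm
R3: ⌊464/2⌋ × 328 = 232 × 328 mm
R4: ⌊328/2⌋ × 232 = 164 × 232 mm

164 × 232 mm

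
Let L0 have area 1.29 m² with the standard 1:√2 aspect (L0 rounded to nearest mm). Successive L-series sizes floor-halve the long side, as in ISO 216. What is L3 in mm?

337 × 477 mm

Let L0's short side be w mm. w · w√2 = 1.29 m² = 1,290,000 mm², so w ≈ 955.1 mm and w√2 ≈ 1350.7 mm → L0 = 955 × 1351 mm.
L1: ⌊1351/2⌋ × 955 = 675 × 955 mm
L2: ⌊955/2⌋ × 675 = 477 × 675 mm
L3: ⌊675/2⌋ × 477 = 337 × 477 mm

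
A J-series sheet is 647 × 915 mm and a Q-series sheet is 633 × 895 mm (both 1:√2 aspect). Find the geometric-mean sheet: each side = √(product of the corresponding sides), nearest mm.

Short side: √(647 · 633) = √409551 ≈ 640.0 → 640 mm
Long side: √(915 · 895) = √818925 ≈ 904.9 → 905 mm

640 × 905 mm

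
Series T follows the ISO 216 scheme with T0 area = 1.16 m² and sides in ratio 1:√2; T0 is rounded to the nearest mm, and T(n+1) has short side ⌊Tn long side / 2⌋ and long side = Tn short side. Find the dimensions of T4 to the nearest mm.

Let T0's short side be w mm. w · w√2 = 1.16 m² = 1,160,000 mm², so w ≈ 905.7 mm and w√2 ≈ 1280.8 mm → T0 = 906 × 1281 mm.
T1: ⌊1281/2⌋ × 906 = 640 × 906 mm
T2: ⌊906/2⌋ × 640 = 453 × 640 mm
T3: ⌊640/2⌋ × 453 = 320 × 453 mm
T4: ⌊453/2⌋ × 320 = 226 × 320 mm

226 × 320 mm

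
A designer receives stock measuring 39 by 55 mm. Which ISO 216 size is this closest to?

Aspect ratio 55/39 ≈ 1.410 — close to the ISO √2 ≈ 1.414.
In the C-series (envelope sizes, between A and B): C9 = 40 × 57 mm.
Off by 3 mm total — nearest standard size.

C9 (40 × 57 mm)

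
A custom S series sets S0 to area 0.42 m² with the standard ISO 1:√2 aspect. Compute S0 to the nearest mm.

545 × 771 mm

Let the short side be w mm. Then w · w√2 = 0.42 m² = 420,000 mm².
w² = 420,000/√2, so w ≈ 545.0 mm; long side = w√2 ≈ 770.7 mm.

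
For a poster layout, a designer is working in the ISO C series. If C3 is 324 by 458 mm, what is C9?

C4: ⌊458/2⌋ × 324 = 229 × 324 mm
C5: ⌊324/2⌋ × 229 = 162 × 229 mm
C6: ⌊229/2⌋ × 162 = 114 × 162 mm
C7: ⌊162/2⌋ × 114 = 81 × 114 mm
C8: ⌊114/2⌋ × 81 = 57 × 81 mm
C9: ⌊81/2⌋ × 57 = 40 × 57 mm

40 × 57 mm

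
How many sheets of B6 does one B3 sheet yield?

8

B3 = 353 × 500 mm; B6 = 125 × 176 mm.
Each halving step doubles the count; 3 steps from B3 to B6.
2^3 = 8.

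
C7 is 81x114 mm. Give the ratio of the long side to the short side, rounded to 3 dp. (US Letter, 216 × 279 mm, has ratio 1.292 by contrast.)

1.407

114 / 81 = 1.407
ISO 216 targets √2 ≈ 1.414; the -0.007 deviation is from mm rounding.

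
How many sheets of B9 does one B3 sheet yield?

B3 = 353 × 500 mm; B9 = 44 × 62 mm.
Each halving step doubles the count; 6 steps from B3 to B9.
2^6 = 64.

64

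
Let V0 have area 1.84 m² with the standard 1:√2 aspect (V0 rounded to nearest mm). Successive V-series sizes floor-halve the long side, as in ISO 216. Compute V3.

Let V0's short side be w mm. w · w√2 = 1.84 m² = 1,840,000 mm², so w ≈ 1140.6 mm and w√2 ≈ 1613.1 mm → V0 = 1141 × 1613 mm.
V1: ⌊1613/2⌋ × 1141 = 806 × 1141 mm
V2: ⌊1141/2⌋ × 806 = 570 × 806 mm
V3: ⌊806/2⌋ × 570 = 403 × 570 mm

403 × 570 mm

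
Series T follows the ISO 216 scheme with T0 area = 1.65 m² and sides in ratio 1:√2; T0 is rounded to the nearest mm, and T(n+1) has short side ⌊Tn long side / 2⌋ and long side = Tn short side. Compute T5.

Let T0's short side be w mm. w · w√2 = 1.65 m² = 1,650,000 mm², so w ≈ 1080.2 mm and w√2 ≈ 1527.6 mm → T0 = 1080 × 1528 mm.
T1: ⌊1528/2⌋ × 1080 = 764 × 1080 mm
T2: ⌊1080/2⌋ × 764 = 540 × 764 mm
T3: ⌊764/2⌋ × 540 = 382 × 540 mm
T4: ⌊540/2⌋ × 382 = 270 × 382 mm
T5: ⌊382/2⌋ × 270 = 191 × 270 mm

191 × 270 mm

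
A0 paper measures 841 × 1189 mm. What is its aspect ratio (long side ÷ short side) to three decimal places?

1.414

1189 / 841 = 1.414
Matches √2 ≈ 1.414 — the ISO 216 defining ratio.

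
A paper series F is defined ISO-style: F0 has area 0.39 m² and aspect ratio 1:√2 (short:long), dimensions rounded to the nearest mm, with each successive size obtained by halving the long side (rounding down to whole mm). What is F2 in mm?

262 × 371 mm

Let F0's short side be w mm. w · w√2 = 0.39 m² = 390,000 mm², so w ≈ 525.1 mm and w√2 ≈ 742.7 mm → F0 = 525 × 743 mm.
F1: ⌊743/2⌋ × 525 = 371 × 525 mm
F2: ⌊525/2⌋ × 371 = 262 × 371 mm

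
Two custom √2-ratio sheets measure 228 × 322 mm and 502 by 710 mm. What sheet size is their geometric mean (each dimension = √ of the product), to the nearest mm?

338 × 478 mm

Short side: √(228 · 502) = √114456 ≈ 338.3 → 338 mm
Long side: √(322 · 710) = √228620 ≈ 478.1 → 478 mm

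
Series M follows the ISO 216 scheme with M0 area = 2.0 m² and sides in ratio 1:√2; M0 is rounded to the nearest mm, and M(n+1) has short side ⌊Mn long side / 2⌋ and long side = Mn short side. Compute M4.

Let M0's short side be w mm. w · w√2 = 2.0 m² = 2,000,000 mm², so w ≈ 1189.2 mm and w√2 ≈ 1681.8 mm → M0 = 1189 × 1682 mm.
M1: ⌊1682/2⌋ × 1189 = 841 × 1189 mm
M2: ⌊1189/2⌋ × 841 = 594 × 841 mm
M3: ⌊841/2⌋ × 594 = 420 × 594 mm
M4: ⌊594/2⌋ × 420 = 297 × 420 mm

297 × 420 mm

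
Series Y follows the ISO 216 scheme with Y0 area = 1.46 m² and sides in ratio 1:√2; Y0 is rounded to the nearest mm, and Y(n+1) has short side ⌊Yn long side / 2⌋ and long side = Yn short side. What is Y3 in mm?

359 × 508 mm

Let Y0's short side be w mm. w · w√2 = 1.46 m² = 1,460,000 mm², so w ≈ 1016.1 mm and w√2 ≈ 1436.9 mm → Y0 = 1016 × 1437 mm.
Y1: ⌊1437/2⌋ × 1016 = 718 × 1016 mm
Y2: ⌊1016/2⌋ × 718 = 508 × 718 mm
Y3: ⌊718/2⌋ × 508 = 359 × 508 mm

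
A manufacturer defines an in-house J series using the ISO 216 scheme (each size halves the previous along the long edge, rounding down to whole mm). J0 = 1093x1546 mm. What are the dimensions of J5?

J1: ⌊1546/2⌋ × 1093 = 773 × 1093 mm
J2: ⌊1093/2⌋ × 773 = 546 × 773 mm
J3: ⌊773/2⌋ × 546 = 386 × 546 mm
J4: ⌊546/2⌋ × 386 = 273 × 386 mm
J5: ⌊386/2⌋ × 273 = 193 × 273 mm

193 × 273 mm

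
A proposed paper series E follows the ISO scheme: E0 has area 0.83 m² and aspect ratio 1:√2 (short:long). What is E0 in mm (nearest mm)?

Let the short side be w mm. Then w · w√2 = 0.83 m² = 830,000 mm².
w² = 830,000/√2, so w ≈ 766.1 mm; long side = w√2 ≈ 1083.4 mm.

766 × 1083 mm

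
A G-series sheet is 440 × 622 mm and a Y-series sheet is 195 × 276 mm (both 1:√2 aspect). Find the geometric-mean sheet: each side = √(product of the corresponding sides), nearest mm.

Short side: √(440 · 195) = √85800 ≈ 292.9 → 293 mm
Long side: √(622 · 276) = √171672 ≈ 414.3 → 414 mm

293 × 414 mm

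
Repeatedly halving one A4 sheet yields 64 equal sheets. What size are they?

64 = 2^6, so 6 halving steps.
A4 → A5 → … → A10 after 6 steps.

A10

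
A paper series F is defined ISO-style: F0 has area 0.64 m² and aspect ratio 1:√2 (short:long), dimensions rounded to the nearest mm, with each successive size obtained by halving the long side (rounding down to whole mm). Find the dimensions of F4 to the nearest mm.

Let F0's short side be w mm. w · w√2 = 0.64 m² = 640,000 mm², so w ≈ 672.7 mm and w√2 ≈ 951.4 mm → F0 = 673 × 951 mm.
F1: ⌊951/2⌋ × 673 = 475 × 673 mm
F2: ⌊673/2⌋ × 475 = 336 × 475 mm
F3: ⌊475/2⌋ × 336 = 237 × 336 mm
F4: ⌊336/2⌋ × 237 = 168 × 237 mm

168 × 237 mm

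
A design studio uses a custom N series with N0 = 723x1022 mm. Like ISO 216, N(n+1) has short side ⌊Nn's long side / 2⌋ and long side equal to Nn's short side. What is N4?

N1: ⌊1022/2⌋ × 723 = 511 × 723 mm
N2: ⌊723/2⌋ × 511 = 361 × 511 mm
N3: ⌊511/2⌋ × 361 = 255 × 361 mm
N4: ⌊361/2⌋ × 255 = 180 × 255 mm

180 × 255 mm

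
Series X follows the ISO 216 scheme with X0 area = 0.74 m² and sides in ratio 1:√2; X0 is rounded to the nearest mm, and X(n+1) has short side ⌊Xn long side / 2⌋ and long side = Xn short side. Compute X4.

Let X0's short side be w mm. w · w√2 = 0.74 m² = 740,000 mm², so w ≈ 723.4 mm and w√2 ≈ 1023.0 mm → X0 = 723 × 1023 mm.
X1: ⌊1023/2⌋ × 723 = 511 × 723 mm
X2: ⌊723/2⌋ × 511 = 361 × 511 mm
X3: ⌊511/2⌋ × 361 = 255 × 361 mm
X4: ⌊361/2⌋ × 255 = 180 × 255 mm

180 × 255 mm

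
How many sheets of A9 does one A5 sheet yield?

Each ISO step halves the sheet: 1 × A5 → 2 × A6 → 4 × A7 → 8 × A8 → …
From A5 to A9 is 4 halving steps: 2^4 = 16.

16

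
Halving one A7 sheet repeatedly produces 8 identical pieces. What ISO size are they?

A10

8 = 2^3, so 3 halving steps.
A7 → A8 → … → A10 after 3 steps.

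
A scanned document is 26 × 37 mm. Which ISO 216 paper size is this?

Aspect ratio 37/26 ≈ 1.423 — close to the ISO √2 ≈ 1.414.
In the A-series (A0 area = 1 m²): A10 = 26 × 37 mm.

A10 (26 × 37 mm)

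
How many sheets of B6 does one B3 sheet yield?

8

B3 = 353 × 500 mm; B6 = 125 × 176 mm.
Each halving step doubles the count; 3 steps from B3 to B6.
2^3 = 8.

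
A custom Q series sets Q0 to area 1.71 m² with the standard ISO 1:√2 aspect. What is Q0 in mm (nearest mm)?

1100 × 1555 mm

Let the short side be w mm. Then w · w√2 = 1.71 m² = 1,710,000 mm².
w² = 1,710,000/√2, so w ≈ 1099.6 mm; long side = w√2 ≈ 1555.1 mm.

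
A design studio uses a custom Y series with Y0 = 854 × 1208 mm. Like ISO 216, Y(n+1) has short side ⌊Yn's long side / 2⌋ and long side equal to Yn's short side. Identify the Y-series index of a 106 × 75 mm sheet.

Y0: 854 × 1208 mm
Y1: 604 × 854 mm
Y2: 427 × 604 mm
Y3: 302 × 427 mm
Y4: 213 × 302 mm
Y5: 151 × 213 mm
Y6: 106 × 151 mm
Y7: 75 × 106 mm
Y8: 53 × 75 mm
→ matches Y7.

Y7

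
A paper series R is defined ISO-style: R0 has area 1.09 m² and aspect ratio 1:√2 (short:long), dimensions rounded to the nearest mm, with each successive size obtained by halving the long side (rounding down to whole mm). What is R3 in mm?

310 × 439 mm

Let R0's short side be w mm. w · w√2 = 1.09 m² = 1,090,000 mm², so w ≈ 877.9 mm and w√2 ≈ 1241.6 mm → R0 = 878 × 1242 mm.
R1: ⌊1242/2⌋ × 878 = 621 × 878 mm
R2: ⌊878/2⌋ × 621 = 439 × 621 mm
R3: ⌊621/2⌋ × 439 = 310 × 439 mm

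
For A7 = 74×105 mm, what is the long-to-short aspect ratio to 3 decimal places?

1.419

105 / 74 = 1.419
ISO 216 targets √2 ≈ 1.414; the +0.005 deviation is from mm rounding.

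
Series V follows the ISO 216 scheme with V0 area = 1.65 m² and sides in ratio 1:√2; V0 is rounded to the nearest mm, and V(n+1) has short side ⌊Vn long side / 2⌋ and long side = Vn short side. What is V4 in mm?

Let V0's short side be w mm. w · w√2 = 1.65 m² = 1,650,000 mm², so w ≈ 1080.2 mm and w√2 ≈ 1527.6 mm → V0 = 1080 × 1528 mm.
V1: ⌊1528/2⌋ × 1080 = 764 × 1080 mm
V2: ⌊1080/2⌋ × 764 = 540 × 764 mm
V3: ⌊764/2⌋ × 540 = 382 × 540 mm
V4: ⌊540/2⌋ × 382 = 270 × 382 mm

270 × 382 mm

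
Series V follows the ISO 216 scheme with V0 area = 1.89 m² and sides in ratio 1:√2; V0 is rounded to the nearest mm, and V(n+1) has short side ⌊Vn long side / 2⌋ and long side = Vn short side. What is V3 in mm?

Let V0's short side be w mm. w · w√2 = 1.89 m² = 1,890,000 mm², so w ≈ 1156.0 mm and w√2 ≈ 1634.9 mm → V0 = 1156 × 1635 mm.
V1: ⌊1635/2⌋ × 1156 = 817 × 1156 mm
V2: ⌊1156/2⌋ × 817 = 578 × 817 mm
V3: ⌊817/2⌋ × 578 = 408 × 578 mm

408 × 578 mm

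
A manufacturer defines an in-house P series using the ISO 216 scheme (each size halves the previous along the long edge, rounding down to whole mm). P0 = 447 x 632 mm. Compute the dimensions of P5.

79 × 111 mm

P1: ⌊632/2⌋ × 447 = 316 × 447 mm
P2: ⌊447/2⌋ × 316 = 223 × 316 mm
P3: ⌊316/2⌋ × 223 = 158 × 223 mm
P4: ⌊223/2⌋ × 158 = 111 × 158 mm
P5: ⌊158/2⌋ × 111 = 79 × 111 mm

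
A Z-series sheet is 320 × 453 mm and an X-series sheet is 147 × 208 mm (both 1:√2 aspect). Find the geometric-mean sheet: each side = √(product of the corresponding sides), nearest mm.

217 × 307 mm

Short side: √(320 · 147) = √47040 ≈ 216.9 → 217 mm
Long side: √(453 · 208) = √94224 ≈ 307.0 → 307 mm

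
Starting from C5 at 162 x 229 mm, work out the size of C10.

C6: ⌊229/2⌋ × 162 = 114 × 162 mm
C7: ⌊162/2⌋ × 114 = 81 × 114 mm
C8: ⌊114/2⌋ × 81 = 57 × 81 mm
C9: ⌊81/2⌋ × 57 = 40 × 57 mm
C10: ⌊57/2⌋ × 40 = 28 × 40 mm

28 × 40 mm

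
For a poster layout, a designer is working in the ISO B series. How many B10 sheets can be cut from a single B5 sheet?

32

Each ISO step halves the sheet: 1 × B5 → 2 × B6 → 4 × B7 → 8 × B8 → …
From B5 to B10 is 5 halving steps: 2^5 = 32.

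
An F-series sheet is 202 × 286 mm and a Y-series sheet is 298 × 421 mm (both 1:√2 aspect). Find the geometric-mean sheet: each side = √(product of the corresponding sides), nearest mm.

Short side: √(202 · 298) = √60196 ≈ 245.3 → 245 mm
Long side: √(286 · 421) = √120406 ≈ 347.0 → 347 mm

245 × 347 mm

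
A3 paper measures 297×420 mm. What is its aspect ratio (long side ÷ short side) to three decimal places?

420 / 297 = 1.414
Matches √2 ≈ 1.414 — the ISO 216 defining ratio.

1.414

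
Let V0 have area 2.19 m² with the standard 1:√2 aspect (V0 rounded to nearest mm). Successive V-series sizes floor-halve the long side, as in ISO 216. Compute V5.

Let V0's short side be w mm. w · w√2 = 2.19 m² = 2,190,000 mm², so w ≈ 1244.4 mm and w√2 ≈ 1759.9 mm → V0 = 1244 × 1760 mm.
V1: ⌊1760/2⌋ × 1244 = 880 × 1244 mm
V2: ⌊1244/2⌋ × 880 = 622 × 880 mm
V3: ⌊880/2⌋ × 622 = 440 × 622 mm
V4: ⌊622/2⌋ × 440 = 311 × 440 mm
V5: ⌊440/2⌋ × 311 = 220 × 311 mm

220 × 311 mm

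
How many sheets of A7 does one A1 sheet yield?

Each ISO step halves the sheet: 1 × A1 → 2 × A2 → 4 × A3 → 8 × A4 → …
From A1 to A7 is 6 halving steps: 2^6 = 64.

64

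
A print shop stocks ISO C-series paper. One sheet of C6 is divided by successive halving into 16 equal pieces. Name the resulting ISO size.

C10

16 = 2^4, so 4 halving steps.
C6 → C7 → … → C10 after 4 steps.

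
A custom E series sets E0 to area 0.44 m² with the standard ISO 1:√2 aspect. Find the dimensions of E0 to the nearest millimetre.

Let the short side be w mm. Then w · w√2 = 0.44 m² = 440,000 mm².
w² = 440,000/√2, so w ≈ 557.8 mm; long side = w√2 ≈ 788.8 mm.

558 × 789 mm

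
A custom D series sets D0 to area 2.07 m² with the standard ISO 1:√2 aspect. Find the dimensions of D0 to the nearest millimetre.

Let the short side be w mm. Then w · w√2 = 2.07 m² = 2,070,000 mm².
w² = 2,070,000/√2, so w ≈ 1209.8 mm; long side = w√2 ≈ 1711.0 mm.

1210 × 1711 mm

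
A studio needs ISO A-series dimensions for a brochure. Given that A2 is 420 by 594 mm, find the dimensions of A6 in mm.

105 × 148 mm

A3: ⌊594/2⌋ × 420 = 297 × 420 mm
A4: ⌊420/2⌋ × 297 = 210 × 297 mm
A5: ⌊297/2⌋ × 210 = 148 × 210 mm
A6: ⌊210/2⌋ × 148 = 105 × 148 mm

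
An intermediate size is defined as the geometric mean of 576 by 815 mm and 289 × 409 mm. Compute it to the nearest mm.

Short side: √(576 · 289) = √166464 ≈ 408.0 → 408 mm
Long side: √(815 · 409) = √333335 ≈ 577.4 → 577 mm

408 × 577 mm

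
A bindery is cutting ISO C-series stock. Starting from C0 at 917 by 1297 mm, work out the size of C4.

229 × 324 mm

C1: ⌊1297/2⌋ × 917 = 648 × 917 mm
C2: ⌊917/2⌋ × 648 = 458 × 648 mm
C3: ⌊648/2⌋ × 458 = 324 × 458 mm
C4: ⌊458/2⌋ × 324 = 229 × 324 mm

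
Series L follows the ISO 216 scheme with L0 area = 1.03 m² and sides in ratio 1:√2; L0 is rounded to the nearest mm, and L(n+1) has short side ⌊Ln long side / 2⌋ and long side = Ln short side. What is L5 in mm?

Let L0's short side be w mm. w · w√2 = 1.03 m² = 1,030,000 mm², so w ≈ 853.4 mm and w√2 ≈ 1206.9 mm → L0 = 853 × 1207 mm.
L1: ⌊1207/2⌋ × 853 = 603 × 853 mm
L2: ⌊853/2⌋ × 603 = 426 × 603 mm
L3: ⌊603/2⌋ × 426 = 301 × 426 mm
L4: ⌊426/2⌋ × 301 = 213 × 301 mm
L5: ⌊301/2⌋ × 213 = 150 × 213 mm

150 × 213 mm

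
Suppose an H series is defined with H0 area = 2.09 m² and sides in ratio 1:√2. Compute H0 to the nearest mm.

1216 × 1719 mm

Let the short side be w mm. Then w · w√2 = 2.09 m² = 2,090,000 mm².
w² = 2,090,000/√2, so w ≈ 1215.7 mm; long side = w√2 ≈ 1719.2 mm.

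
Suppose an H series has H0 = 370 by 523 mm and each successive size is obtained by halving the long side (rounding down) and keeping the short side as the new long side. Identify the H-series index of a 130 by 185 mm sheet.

H0: 370 × 523 mm
H1: 261 × 370 mm
H2: 185 × 261 mm
H3: 130 × 185 mm
H4: 92 × 130 mm
→ matches H3.

H3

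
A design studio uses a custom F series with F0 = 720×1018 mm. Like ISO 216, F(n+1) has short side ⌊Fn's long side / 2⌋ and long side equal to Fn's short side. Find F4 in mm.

180 × 254 mm

F1: ⌊1018/2⌋ × 720 = 509 × 720 mm
F2: ⌊720/2⌋ × 509 = 360 × 509 mm
F3: ⌊509/2⌋ × 360 = 254 × 360 mm
F4: ⌊360/2⌋ × 254 = 180 × 254 mm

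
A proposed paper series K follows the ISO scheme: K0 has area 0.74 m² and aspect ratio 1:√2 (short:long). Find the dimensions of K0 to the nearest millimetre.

Let the short side be w mm. Then w · w√2 = 0.74 m² = 740,000 mm².
w² = 740,000/√2, so w ≈ 723.4 mm; long side = w√2 ≈ 1023.0 mm.

723 × 1023 mm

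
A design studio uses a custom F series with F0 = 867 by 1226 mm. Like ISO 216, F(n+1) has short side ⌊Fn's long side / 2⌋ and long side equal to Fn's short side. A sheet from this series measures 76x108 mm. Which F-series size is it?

F0: 867 × 1226 mm
F1: 613 × 867 mm
F2: 433 × 613 mm
F3: 306 × 433 mm
F4: 216 × 306 mm
F5: 153 × 216 mm
F6: 108 × 153 mm
F7: 76 × 108 mm
F8: 54 × 76 mm
→ matches F7.

F7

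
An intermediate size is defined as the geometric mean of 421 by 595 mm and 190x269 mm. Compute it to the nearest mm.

Short side: √(421 · 190) = √79990 ≈ 282.8 → 283 mm
Long side: √(595 · 269) = √160055 ≈ 400.1 → 400 mm

283 × 400 mm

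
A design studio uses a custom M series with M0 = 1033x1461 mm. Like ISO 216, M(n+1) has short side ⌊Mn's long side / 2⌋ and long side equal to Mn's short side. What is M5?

182 × 258 mm

M1: ⌊1461/2⌋ × 1033 = 730 × 1033 mm
M2: ⌊1033/2⌋ × 730 = 516 × 730 mm
M3: ⌊730/2⌋ × 516 = 365 × 516 mm
M4: ⌊516/2⌋ × 365 = 258 × 365 mm
M5: ⌊365/2⌋ × 258 = 182 × 258 mm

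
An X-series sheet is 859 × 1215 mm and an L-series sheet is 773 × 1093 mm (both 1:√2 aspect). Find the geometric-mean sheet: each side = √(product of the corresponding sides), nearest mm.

Short side: √(859 · 773) = √664007 ≈ 814.9 → 815 mm
Long side: √(1215 · 1093) = √1327995 ≈ 1152.4 → 1152 mm

815 × 1152 mm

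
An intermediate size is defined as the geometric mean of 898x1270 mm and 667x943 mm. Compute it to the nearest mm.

Short side: √(898 · 667) = √598966 ≈ 773.9 → 774 mm
Long side: √(1270 · 943) = √1197610 ≈ 1094.4 → 1094 mm

774 × 1094 mm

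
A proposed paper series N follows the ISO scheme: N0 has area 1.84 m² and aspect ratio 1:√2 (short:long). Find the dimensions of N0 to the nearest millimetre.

Let the short side be w mm. Then w · w√2 = 1.84 m² = 1,840,000 mm².
w² = 1,840,000/√2, so w ≈ 1140.6 mm; long side = w√2 ≈ 1613.1 mm.

1141 × 1613 mm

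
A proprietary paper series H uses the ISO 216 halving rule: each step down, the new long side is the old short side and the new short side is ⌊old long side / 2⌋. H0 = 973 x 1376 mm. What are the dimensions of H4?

243 × 344 mm

H1: ⌊1376/2⌋ × 973 = 688 × 973 mm
H2: ⌊973/2⌋ × 688 = 486 × 688 mm
H3: ⌊688/2⌋ × 486 = 344 × 486 mm
H4: ⌊486/2⌋ × 344 = 243 × 344 mm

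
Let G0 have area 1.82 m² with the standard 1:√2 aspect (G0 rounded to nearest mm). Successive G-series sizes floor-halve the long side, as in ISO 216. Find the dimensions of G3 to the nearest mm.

401 × 567 mm

Let G0's short side be w mm. w · w√2 = 1.82 m² = 1,820,000 mm², so w ≈ 1134.4 mm and w√2 ≈ 1604.3 mm → G0 = 1134 × 1604 mm.
G1: ⌊1604/2⌋ × 1134 = 802 × 1134 mm
G2: ⌊1134/2⌋ × 802 = 567 × 802 mm
G3: ⌊802/2⌋ × 567 = 401 × 567 mm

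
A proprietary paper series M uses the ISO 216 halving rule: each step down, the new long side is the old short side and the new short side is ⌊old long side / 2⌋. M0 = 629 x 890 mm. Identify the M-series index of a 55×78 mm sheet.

M7

M0: 629 × 890 mm
M1: 445 × 629 mm
M2: 314 × 445 mm
M3: 222 × 314 mm
M4: 157 × 222 mm
M5: 111 × 157 mm
M6: 78 × 111 mm
M7: 55 × 78 mm
M8: 39 × 55 mm
→ matches M7.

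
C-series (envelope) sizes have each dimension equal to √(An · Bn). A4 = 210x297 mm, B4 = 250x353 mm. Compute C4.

Short side: √(210 · 250) = √52500 ≈ 229.1 → 229 mm
Long side: √(297 · 353) = √104841 ≈ 323.8 → 324 mm

229 × 324 mm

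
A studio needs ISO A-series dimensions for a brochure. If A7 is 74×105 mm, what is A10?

A8: ⌊105/2⌋ × 74 = 52 × 74 mm
A9: ⌊74/2⌋ × 52 = 37 × 52 mm
A10: ⌊52/2⌋ × 37 = 26 × 37 mm

26 × 37 mm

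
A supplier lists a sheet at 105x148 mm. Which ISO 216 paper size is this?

Aspect ratio 148/105 ≈ 1.410 — close to the ISO √2 ≈ 1.414.
In the A-series (A0 area = 1 m²): A6 = 105 × 148 mm.

A6 (105 × 148 mm)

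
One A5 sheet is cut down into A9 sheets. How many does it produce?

16

A5 = 148 × 210 mm; A9 = 37 × 52 mm.
Each halving step doubles the count; 4 steps from A5 to A9.
2^4 = 16.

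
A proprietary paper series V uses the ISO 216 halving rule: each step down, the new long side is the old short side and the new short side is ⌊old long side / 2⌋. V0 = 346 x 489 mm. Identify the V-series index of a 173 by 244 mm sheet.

V2

V0: 346 × 489 mm
V1: 244 × 346 mm
V2: 173 × 244 mm
V3: 122 × 173 mm
→ matches V2.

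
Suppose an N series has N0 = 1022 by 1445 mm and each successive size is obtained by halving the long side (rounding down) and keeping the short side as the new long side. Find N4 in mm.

255 × 361 mm

N1: ⌊1445/2⌋ × 1022 = 722 × 1022 mm
N2: ⌊1022/2⌋ × 722 = 511 × 722 mm
N3: ⌊722/2⌋ × 511 = 361 × 511 mm
N4: ⌊511/2⌋ × 361 = 255 × 361 mm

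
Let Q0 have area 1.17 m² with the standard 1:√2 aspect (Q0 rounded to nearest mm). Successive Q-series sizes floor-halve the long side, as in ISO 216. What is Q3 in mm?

321 × 455 mm

Let Q0's short side be w mm. w · w√2 = 1.17 m² = 1,170,000 mm², so w ≈ 909.6 mm and w√2 ≈ 1286.3 mm → Q0 = 910 × 1286 mm.
Q1: ⌊1286/2⌋ × 910 = 643 × 910 mm
Q2: ⌊910/2⌋ × 643 = 455 × 643 mm
Q3: ⌊643/2⌋ × 455 = 321 × 455 mm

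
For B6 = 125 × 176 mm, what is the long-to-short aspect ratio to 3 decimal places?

176 / 125 = 1.408
ISO 216 targets √2 ≈ 1.414; the -0.006 deviation is from mm rounding.

1.408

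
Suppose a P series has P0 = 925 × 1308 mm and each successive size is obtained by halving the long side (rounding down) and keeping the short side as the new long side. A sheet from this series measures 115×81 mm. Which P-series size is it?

P0: 925 × 1308 mm
P1: 654 × 925 mm
P2: 462 × 654 mm
P3: 327 × 462 mm
P4: 231 × 327 mm
P5: 163 × 231 mm
P6: 115 × 163 mm
P7: 81 × 115 mm
P8: 57 × 81 mm
→ matches P7.

P7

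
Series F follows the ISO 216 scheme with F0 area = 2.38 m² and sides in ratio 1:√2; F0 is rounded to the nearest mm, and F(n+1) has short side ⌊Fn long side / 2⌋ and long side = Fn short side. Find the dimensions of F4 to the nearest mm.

Let F0's short side be w mm. w · w√2 = 2.38 m² = 2,380,000 mm², so w ≈ 1297.3 mm and w√2 ≈ 1834.6 mm → F0 = 1297 × 1835 mm.
F1: ⌊1835/2⌋ × 1297 = 917 × 1297 mm
F2: ⌊1297/2⌋ × 917 = 648 × 917 mm
F3: ⌊917/2⌋ × 648 = 458 × 648 mm
F4: ⌊648/2⌋ × 458 = 324 × 458 mm

324 × 458 mm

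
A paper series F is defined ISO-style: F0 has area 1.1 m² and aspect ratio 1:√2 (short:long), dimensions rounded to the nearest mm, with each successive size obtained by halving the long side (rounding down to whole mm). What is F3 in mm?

Let F0's short side be w mm. w · w√2 = 1.1 m² = 1,100,000 mm², so w ≈ 881.9 mm and w√2 ≈ 1247.3 mm → F0 = 882 × 1247 mm.
F1: ⌊1247/2⌋ × 882 = 623 × 882 mm
F2: ⌊882/2⌋ × 623 = 441 × 623 mm
F3: ⌊623/2⌋ × 441 = 311 × 441 mm

311 × 441 mm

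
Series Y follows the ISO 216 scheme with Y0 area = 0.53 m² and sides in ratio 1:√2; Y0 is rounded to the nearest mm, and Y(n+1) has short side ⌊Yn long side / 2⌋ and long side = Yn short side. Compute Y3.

216 × 306 mm

Let Y0's short side be w mm. w · w√2 = 0.53 m² = 530,000 mm², so w ≈ 612.2 mm and w√2 ≈ 865.8 mm → Y0 = 612 × 866 mm.
Y1: ⌊866/2⌋ × 612 = 433 × 612 mm
Y2: ⌊612/2⌋ × 433 = 306 × 433 mm
Y3: ⌊433/2⌋ × 306 = 216 × 306 mm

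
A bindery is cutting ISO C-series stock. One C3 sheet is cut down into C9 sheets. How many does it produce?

64

C3 = 324 × 458 mm; C9 = 40 × 57 mm.
Each halving step doubles the count; 6 steps from C3 to C9.
2^6 = 64.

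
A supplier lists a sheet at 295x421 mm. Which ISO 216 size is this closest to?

A3 (297 × 420 mm)

Aspect ratio 421/295 ≈ 1.427 — close to the ISO √2 ≈ 1.414.
In the A-series (A0 area = 1 m²): A3 = 297 × 420 mm.
Off by 3 mm total — nearest standard size.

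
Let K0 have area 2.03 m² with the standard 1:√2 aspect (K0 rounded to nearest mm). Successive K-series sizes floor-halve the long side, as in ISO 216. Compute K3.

Let K0's short side be w mm. w · w√2 = 2.03 m² = 2,030,000 mm², so w ≈ 1198.1 mm and w√2 ≈ 1694.4 mm → K0 = 1198 × 1694 mm.
K1: ⌊1694/2⌋ × 1198 = 847 × 1198 mm
K2: ⌊1198/2⌋ × 847 = 599 × 847 mm
K3: ⌊847/2⌋ × 599 = 423 × 599 mm

423 × 599 mm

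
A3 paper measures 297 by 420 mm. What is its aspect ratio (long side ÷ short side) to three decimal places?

420 / 297 = 1.414
Matches √2 ≈ 1.414 — the ISO 216 defining ratio.

1.414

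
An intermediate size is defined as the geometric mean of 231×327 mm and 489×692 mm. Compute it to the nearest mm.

Short side: √(231 · 489) = √112959 ≈ 336.1 → 336 mm
Long side: √(327 · 692) = √226284 ≈ 475.7 → 476 mm

336 × 476 mm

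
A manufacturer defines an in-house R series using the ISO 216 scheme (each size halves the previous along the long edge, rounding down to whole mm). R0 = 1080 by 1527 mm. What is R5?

190 × 270 mm

R1: ⌊1527/2⌋ × 1080 = 763 × 1080 mm
R2: ⌊1080/2⌋ × 763 = 540 × 763 mm
R3: ⌊763/2⌋ × 540 = 381 × 540 mm
R4: ⌊540/2⌋ × 381 = 270 × 381 mm
R5: ⌊381/2⌋ × 270 = 190 × 270 mm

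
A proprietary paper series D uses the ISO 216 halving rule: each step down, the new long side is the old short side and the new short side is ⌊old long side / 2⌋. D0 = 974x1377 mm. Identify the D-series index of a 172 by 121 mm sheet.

D6

D0: 974 × 1377 mm
D1: 688 × 974 mm
D2: 487 × 688 mm
D3: 344 × 487 mm
D4: 243 × 344 mm
D5: 172 × 243 mm
D6: 121 × 172 mm
D7: 86 × 121 mm
→ matches D6.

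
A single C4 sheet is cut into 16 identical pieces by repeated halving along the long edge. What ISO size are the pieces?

16 = 2^4, so 4 halving steps.
C4 → C5 → … → C8 after 4 steps.

C8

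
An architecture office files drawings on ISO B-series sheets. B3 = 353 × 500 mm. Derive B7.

88 × 125 mm

B4: ⌊500/2⌋ × 353 = 250 × 353 mm
B5: ⌊353/2⌋ × 250 = 176 × 250 mm
B6: ⌊250/2⌋ × 176 = 125 × 176 mm
B7: ⌊176/2⌋ × 125 = 88 × 125 mm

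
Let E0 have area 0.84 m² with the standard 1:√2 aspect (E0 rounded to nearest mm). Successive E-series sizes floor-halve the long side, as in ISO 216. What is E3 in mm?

272 × 385 mm

Let E0's short side be w mm. w · w√2 = 0.84 m² = 840,000 mm², so w ≈ 770.7 mm and w√2 ≈ 1089.9 mm → E0 = 771 × 1090 mm.
E1: ⌊1090/2⌋ × 771 = 545 × 771 mm
E2: ⌊771/2⌋ × 545 = 385 × 545 mm
E3: ⌊545/2⌋ × 385 = 272 × 385 mm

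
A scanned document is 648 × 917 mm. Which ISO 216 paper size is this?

C1 (648 × 917 mm)

Aspect ratio 917/648 ≈ 1.415 — close to the ISO √2 ≈ 1.414.
In the C-series (envelope sizes, between A and B): C1 = 648 × 917 mm.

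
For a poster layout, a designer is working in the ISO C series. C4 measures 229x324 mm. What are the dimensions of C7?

C5: ⌊324/2⌋ × 229 = 162 × 229 mm
C6: ⌊229/2⌋ × 162 = 114 × 162 mm
C7: ⌊162/2⌋ × 114 = 81 × 114 mm

81 × 114 mm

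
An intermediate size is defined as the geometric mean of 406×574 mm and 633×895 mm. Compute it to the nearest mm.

Short side: √(406 · 633) = √256998 ≈ 506.9 → 507 mm
Long side: √(574 · 895) = √513730 ≈ 716.7 → 717 mm

507 × 717 mm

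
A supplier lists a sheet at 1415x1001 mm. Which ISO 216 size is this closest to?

B0 (1000 × 1414 mm)

Aspect ratio 1415/1001 ≈ 1.414 — close to the ISO √2 ≈ 1.414.
In the B-series (B0 = 1000 × 1414 mm): B0 = 1000 × 1414 mm.
Off by 2 mm total — nearest standard size.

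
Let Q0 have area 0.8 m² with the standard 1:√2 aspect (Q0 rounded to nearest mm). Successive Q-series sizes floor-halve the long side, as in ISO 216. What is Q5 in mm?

Let Q0's short side be w mm. w · w√2 = 0.8 m² = 800,000 mm², so w ≈ 752.1 mm and w√2 ≈ 1063.7 mm → Q0 = 752 × 1064 mm.
Q1: ⌊1064/2⌋ × 752 = 532 × 752 mm
Q2: ⌊752/2⌋ × 532 = 376 × 532 mm
Q3: ⌊532/2⌋ × 376 = 266 × 376 mm
Q4: ⌊376/2⌋ × 266 = 188 × 266 mm
Q5: ⌊266/2⌋ × 188 = 133 × 188 mm

133 × 188 mm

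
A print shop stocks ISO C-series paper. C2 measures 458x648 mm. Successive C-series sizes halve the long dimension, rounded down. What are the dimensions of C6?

114 × 162 mm

C3: ⌊648/2⌋ × 458 = 324 × 458 mm
C4: ⌊458/2⌋ × 324 = 229 × 324 mm
C5: ⌊324/2⌋ × 229 = 162 × 229 mm
C6: ⌊229/2⌋ × 162 = 114 × 162 mm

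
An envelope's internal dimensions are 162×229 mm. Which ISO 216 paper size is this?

Aspect ratio 229/162 ≈ 1.414 — close to the ISO √2 ≈ 1.414.
In the C-series (envelope sizes, between A and B): C5 = 162 × 229 mm.

C5 (162 × 229 mm)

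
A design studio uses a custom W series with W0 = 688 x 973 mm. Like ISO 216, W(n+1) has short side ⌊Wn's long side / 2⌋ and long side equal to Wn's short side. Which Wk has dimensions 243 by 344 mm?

W3

W0: 688 × 973 mm
W1: 486 × 688 mm
W2: 344 × 486 mm
W3: 243 × 344 mm
W4: 172 × 243 mm
→ matches W3.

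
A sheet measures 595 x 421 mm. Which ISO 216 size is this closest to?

Aspect ratio 595/421 ≈ 1.413 — close to the ISO √2 ≈ 1.414.
In the A-series (A0 area = 1 m²): A2 = 420 × 594 mm.
Off by 2 mm total — nearest standard size.

A2 (420 × 594 mm)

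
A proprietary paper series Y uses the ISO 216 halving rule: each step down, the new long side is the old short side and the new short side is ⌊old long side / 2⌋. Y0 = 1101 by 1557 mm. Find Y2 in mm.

Y1: ⌊1557/2⌋ × 1101 = 778 × 1101 mm
Y2: ⌊1101/2⌋ × 778 = 550 × 778 mm

550 × 778 mm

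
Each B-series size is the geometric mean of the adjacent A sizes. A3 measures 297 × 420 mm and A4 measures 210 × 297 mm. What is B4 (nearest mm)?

250 × 353 mm

Short side: √(297 · 210) = √62370 ≈ 249.7 → 250 mm
Long side: √(420 · 297) = √124740 ≈ 353.2 → 353 mm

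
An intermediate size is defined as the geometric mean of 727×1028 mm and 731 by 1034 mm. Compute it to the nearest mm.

Short side: √(727 · 731) = √531437 ≈ 729.0 → 729 mm
Long side: √(1028 · 1034) = √1062952 ≈ 1031.0 → 1031 mm

729 × 1031 mm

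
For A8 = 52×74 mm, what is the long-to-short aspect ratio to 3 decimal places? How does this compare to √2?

74 / 52 = 1.423
ISO 216 targets √2 ≈ 1.414; the +0.009 deviation is from mm rounding.

1.423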